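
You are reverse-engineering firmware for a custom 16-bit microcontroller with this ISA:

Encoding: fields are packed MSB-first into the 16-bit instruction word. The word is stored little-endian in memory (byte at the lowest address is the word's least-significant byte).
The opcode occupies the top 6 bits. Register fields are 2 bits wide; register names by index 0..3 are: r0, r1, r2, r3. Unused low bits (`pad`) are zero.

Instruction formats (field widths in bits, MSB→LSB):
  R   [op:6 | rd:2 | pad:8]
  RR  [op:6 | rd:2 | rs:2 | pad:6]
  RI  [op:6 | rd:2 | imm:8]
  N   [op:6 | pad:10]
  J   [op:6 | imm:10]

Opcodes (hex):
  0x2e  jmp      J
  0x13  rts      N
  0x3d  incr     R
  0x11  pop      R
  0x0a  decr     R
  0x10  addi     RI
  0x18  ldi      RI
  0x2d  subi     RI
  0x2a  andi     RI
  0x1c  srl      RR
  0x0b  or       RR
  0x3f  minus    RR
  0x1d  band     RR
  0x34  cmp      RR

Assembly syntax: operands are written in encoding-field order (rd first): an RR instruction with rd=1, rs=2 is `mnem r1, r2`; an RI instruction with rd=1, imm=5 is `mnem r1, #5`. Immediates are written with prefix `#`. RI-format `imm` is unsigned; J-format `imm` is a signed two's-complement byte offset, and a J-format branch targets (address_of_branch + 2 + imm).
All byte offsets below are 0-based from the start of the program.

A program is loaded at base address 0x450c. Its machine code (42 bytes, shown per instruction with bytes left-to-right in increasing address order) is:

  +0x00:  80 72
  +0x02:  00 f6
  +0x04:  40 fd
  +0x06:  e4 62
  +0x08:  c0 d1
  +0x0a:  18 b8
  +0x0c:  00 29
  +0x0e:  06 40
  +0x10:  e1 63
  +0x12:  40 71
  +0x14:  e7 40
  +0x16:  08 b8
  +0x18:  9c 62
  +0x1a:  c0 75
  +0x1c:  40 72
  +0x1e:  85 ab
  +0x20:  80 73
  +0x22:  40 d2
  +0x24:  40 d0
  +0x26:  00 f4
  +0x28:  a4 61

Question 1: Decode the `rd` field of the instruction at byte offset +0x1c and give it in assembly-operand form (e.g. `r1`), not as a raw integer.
[1c] 40 72 → 0x7240
  opcode bits[15:10]=0x1c: srl/RR
  rd: (w>>8)&0x3=0x2 → r2
  rs: (w>>6)&0x3=0x1 → r1

r2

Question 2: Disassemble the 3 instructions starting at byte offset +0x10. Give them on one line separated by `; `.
@+10  little-endian(e1 63) = 0x63e1
  opcode bits[15:10]=0x18: ldi/RI
  rd: (w>>8)&0x3=0x3 → r3
  imm: (w>>0)&0xff=0xe1 → #225
@+12  little-endian(40 71) = 0x7140
  opcode bits[15:10]=0x1c: srl/RR
  rd: (w>>8)&0x3=0x1 → r1
  rs: (w>>6)&0x3=0x1 → r1
@+14  little-endian(e7 40) = 0x40e7
  opcode bits[15:10]=0x10: addi/RI
  rd: (w>>8)&0x3=0x0 → r0
  imm: (w>>0)&0xff=0xe7 → #231

ldi r3, #225; srl r1, r1; addi r0, #231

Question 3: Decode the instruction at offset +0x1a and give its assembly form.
@+1a  little-endian(c0 75) = 0x75c0
  opcode bits[15:10]=0x1d: band/RR
  rd@[9:8]=0x1 ⇒ r1
  rs@[7:6]=0x3 ⇒ r3

band r1, r3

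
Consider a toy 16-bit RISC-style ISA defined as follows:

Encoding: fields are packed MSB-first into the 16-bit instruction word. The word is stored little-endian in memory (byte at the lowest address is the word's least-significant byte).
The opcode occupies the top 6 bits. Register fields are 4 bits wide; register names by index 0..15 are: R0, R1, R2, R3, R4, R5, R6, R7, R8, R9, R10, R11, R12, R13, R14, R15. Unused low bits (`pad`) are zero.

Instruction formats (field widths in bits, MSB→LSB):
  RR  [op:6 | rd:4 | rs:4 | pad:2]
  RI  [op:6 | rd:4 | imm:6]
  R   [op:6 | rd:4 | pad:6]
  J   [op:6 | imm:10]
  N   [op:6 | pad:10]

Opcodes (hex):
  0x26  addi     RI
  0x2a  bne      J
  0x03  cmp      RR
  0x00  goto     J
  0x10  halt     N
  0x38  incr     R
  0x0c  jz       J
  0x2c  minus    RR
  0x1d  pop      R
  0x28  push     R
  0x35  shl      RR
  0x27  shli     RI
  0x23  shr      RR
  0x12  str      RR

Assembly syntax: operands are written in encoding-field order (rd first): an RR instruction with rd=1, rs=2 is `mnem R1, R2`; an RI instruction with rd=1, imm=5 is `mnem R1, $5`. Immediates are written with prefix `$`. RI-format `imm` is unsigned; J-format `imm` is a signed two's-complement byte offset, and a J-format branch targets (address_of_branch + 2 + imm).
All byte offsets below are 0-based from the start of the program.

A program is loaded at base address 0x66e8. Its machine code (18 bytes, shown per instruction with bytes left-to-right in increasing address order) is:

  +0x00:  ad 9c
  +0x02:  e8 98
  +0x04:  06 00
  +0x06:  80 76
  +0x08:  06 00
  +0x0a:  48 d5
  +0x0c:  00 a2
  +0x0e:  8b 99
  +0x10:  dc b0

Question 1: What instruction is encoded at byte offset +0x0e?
addi R6, $11

+0x0e: 8b 99 ⇒ word 0x998b (little)
  op=0x998b>>10=0x26 ⇒ addi (RI)
  rd: (w>>6)&0xf=0x6 → R6
  imm: (w>>0)&0x3f=0xb → $11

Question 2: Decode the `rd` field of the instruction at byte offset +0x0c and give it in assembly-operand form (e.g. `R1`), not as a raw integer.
[0c] 00 a2 → 0xa200
  top 6b → 0x28 → push [R]
  [9:6] rd=8 = R8

R8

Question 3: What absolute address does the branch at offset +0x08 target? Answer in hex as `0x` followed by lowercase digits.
0x66f8

[08] 06 00 → 0x0006
  top 6b → 0x0 → goto [J]
  imm: (w>>0)&0x3ff=0x6 → $6
  target = base 0x66e8 + off 0x08 + 2 + imm 6 = 0x66f8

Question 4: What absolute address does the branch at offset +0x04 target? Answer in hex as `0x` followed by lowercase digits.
+0x04: 06 00 ⇒ word 0x0006 (little)
  opcode bits[15:10]=0x0: goto/J
  [9:0] imm=6 = $6
  target = base 0x66e8 + off 0x04 + 2 + imm 6 = 0x66f4

0x66f4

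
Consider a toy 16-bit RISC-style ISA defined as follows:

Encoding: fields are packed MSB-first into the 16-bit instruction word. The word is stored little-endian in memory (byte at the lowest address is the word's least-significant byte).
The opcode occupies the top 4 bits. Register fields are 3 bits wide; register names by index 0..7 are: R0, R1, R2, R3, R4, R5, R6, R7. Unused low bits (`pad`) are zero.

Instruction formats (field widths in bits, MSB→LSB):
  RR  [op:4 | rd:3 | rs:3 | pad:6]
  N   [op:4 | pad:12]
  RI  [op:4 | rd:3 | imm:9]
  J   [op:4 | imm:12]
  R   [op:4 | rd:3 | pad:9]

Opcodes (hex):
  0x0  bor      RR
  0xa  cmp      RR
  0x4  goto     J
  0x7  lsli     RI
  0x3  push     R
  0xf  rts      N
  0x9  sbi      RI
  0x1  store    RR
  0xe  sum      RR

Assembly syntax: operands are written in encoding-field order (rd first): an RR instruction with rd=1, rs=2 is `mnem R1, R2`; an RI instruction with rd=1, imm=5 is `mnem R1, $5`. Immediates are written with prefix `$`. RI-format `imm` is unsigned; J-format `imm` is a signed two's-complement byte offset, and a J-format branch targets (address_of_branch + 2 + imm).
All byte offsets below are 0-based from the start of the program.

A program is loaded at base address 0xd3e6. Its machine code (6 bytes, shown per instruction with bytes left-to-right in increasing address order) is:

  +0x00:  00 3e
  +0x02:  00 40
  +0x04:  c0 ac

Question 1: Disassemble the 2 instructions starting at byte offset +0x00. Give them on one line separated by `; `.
push R7; goto $0

@+00  little-endian(00 3e) = 0x3e00
  top 4b → 0x3 → push [R]
  rd@[11:9]=0x7 ⇒ R7
@+02  little-endian(00 40) = 0x4000
  top 4b → 0x4 → goto [J]
  imm@[11:0]=0x0 ⇒ $0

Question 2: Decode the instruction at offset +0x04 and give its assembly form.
cmp R6, R3

@+04  little-endian(c0 ac) = 0xacc0
  opcode bits[15:12]=0xa: cmp/RR
  rd@[11:9]=0x6 ⇒ R6
  rs@[8:6]=0x3 ⇒ R3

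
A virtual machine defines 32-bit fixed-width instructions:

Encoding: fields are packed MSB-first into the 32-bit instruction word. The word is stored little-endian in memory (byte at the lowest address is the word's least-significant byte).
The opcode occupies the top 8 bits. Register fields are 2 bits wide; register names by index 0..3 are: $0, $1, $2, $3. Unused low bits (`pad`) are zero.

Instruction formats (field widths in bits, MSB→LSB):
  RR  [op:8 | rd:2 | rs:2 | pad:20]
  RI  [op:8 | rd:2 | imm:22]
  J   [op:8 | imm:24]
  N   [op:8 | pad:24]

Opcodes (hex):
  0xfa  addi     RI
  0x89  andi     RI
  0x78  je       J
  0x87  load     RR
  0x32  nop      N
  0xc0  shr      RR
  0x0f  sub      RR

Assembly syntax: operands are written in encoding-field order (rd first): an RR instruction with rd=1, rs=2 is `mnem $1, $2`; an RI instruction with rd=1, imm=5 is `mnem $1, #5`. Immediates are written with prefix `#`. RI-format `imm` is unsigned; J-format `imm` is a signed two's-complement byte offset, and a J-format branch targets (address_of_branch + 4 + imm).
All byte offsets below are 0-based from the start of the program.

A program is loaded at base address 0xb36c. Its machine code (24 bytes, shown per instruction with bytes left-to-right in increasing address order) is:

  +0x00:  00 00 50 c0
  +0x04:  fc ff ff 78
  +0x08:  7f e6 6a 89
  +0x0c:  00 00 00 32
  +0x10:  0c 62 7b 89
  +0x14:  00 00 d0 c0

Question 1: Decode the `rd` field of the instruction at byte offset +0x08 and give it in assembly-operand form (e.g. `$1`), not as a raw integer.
$1

[08] 7f e6 6a 89 → 0x896ae67f
  op=0x896ae67f>>24=0x89 ⇒ andi (RI)
  rd@[23:22]=0x1 ⇒ $1
  imm@[21:0]=0x2ae67f ⇒ #2811519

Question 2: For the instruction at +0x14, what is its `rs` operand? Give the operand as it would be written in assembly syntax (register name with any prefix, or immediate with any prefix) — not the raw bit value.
$1

[14] 00 00 d0 c0 → 0xc0d00000
  opcode bits[31:24]=0xc0: shr/RR
  rd: (w>>22)&0x3=0x3 → $3
  rs: (w>>20)&0x3=0x1 → $1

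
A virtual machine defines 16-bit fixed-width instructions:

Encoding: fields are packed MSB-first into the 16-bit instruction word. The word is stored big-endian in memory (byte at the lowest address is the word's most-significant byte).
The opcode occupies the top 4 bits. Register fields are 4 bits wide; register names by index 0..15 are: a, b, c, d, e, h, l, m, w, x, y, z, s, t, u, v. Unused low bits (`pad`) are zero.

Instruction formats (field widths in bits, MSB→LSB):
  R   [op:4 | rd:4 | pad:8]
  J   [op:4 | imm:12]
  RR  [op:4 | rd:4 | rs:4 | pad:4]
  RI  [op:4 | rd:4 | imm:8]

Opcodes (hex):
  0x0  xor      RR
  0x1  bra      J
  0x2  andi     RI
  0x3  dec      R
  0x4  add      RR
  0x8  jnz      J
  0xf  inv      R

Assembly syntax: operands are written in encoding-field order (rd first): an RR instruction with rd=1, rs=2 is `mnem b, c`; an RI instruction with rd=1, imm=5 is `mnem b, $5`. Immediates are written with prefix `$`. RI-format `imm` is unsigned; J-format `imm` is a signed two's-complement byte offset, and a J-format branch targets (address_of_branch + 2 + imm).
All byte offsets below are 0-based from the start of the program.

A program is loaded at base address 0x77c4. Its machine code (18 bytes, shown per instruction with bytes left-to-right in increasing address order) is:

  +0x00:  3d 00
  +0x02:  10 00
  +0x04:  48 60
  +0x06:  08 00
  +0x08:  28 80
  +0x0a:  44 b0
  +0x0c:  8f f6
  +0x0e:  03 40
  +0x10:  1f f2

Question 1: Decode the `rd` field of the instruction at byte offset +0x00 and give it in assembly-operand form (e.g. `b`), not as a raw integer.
t

off 0x00: read 3d 00 as big → 0x3d00
  top 4b → 0x3 → dec [R]
  rd: (w>>8)&0xf=0xd → t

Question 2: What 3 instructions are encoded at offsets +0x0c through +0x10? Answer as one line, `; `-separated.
jnz $-10; xor d, e; bra $-14

+0x0c: 8f f6 ⇒ word 0x8ff6 (big)
  top 4b → 0x8 → jnz [J]
  imm@[11:0]=0xff6 (s12→-10) ⇒ $-10
+0x0e: 03 40 ⇒ word 0x0340 (big)
  top 4b → 0x0 → xor [RR]
  rd@[11:8]=0x3 ⇒ d
  rs@[7:4]=0x4 ⇒ e
+0x10: 1f f2 ⇒ word 0x1ff2 (big)
  top 4b → 0x1 → bra [J]
  imm@[11:0]=0xff2 (s12→-14) ⇒ $-14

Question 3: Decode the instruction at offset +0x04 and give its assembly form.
add w, l

@+04  big-endian(48 60) = 0x4860
  op=0x4860>>12=0x4 ⇒ add (RR)
  rd: (w>>8)&0xf=0x8 → w
  rs: (w>>4)&0xf=0x6 → l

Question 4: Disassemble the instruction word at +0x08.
andi w, $128

[08] 28 80 → 0x2880
  opcode bits[15:12]=0x2: andi/RI
  [11:8] rd=8 = w
  [7:0] imm=128 = $128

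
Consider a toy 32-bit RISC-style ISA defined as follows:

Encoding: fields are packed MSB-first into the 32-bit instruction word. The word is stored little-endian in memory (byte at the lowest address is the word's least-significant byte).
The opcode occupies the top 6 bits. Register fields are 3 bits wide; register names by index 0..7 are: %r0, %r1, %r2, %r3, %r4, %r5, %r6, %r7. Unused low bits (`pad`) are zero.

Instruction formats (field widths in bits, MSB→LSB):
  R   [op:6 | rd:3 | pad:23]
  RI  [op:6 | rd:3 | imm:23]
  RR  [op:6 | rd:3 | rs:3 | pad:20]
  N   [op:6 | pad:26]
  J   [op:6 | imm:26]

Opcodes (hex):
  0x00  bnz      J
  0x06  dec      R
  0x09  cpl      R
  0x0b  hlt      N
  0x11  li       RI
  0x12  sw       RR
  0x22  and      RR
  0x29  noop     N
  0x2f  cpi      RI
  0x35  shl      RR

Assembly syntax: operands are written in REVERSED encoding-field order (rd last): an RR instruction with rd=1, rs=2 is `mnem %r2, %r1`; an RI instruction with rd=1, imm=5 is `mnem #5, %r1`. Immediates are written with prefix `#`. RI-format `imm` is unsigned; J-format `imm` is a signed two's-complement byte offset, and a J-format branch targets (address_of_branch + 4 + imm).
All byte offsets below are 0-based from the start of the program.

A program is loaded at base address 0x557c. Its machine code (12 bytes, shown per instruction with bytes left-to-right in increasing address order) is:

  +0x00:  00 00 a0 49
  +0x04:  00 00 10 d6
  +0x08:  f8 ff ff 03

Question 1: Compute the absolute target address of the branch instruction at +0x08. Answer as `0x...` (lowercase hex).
0x5580

@+08  little-endian(f8 ff ff 03) = 0x03fffff8
  op=0x03fffff8>>26=0x0 ⇒ bnz (J)
  imm: (w>>0)&0x3ffffff=0x3fffff8 (s26→-8) → #-8
  target = base 0x557c + off 0x08 + 4 + imm -8 = 0x5580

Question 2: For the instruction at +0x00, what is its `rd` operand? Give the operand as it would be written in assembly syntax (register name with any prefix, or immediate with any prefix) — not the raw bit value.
%r3

[00] 00 00 a0 49 → 0x49a00000
  opcode bits[31:26]=0x12: sw/RR
  rd@[25:23]=0x3 ⇒ %r3
  rs@[22:20]=0x2 ⇒ %r2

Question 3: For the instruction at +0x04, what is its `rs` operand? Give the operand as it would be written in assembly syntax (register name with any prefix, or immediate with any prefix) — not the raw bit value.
%r1

[04] 00 00 10 d6 → 0xd6100000
  opcode bits[31:26]=0x35: shl/RR
  [25:23] rd=4 = %r4
  [22:20] rs=1 = %r1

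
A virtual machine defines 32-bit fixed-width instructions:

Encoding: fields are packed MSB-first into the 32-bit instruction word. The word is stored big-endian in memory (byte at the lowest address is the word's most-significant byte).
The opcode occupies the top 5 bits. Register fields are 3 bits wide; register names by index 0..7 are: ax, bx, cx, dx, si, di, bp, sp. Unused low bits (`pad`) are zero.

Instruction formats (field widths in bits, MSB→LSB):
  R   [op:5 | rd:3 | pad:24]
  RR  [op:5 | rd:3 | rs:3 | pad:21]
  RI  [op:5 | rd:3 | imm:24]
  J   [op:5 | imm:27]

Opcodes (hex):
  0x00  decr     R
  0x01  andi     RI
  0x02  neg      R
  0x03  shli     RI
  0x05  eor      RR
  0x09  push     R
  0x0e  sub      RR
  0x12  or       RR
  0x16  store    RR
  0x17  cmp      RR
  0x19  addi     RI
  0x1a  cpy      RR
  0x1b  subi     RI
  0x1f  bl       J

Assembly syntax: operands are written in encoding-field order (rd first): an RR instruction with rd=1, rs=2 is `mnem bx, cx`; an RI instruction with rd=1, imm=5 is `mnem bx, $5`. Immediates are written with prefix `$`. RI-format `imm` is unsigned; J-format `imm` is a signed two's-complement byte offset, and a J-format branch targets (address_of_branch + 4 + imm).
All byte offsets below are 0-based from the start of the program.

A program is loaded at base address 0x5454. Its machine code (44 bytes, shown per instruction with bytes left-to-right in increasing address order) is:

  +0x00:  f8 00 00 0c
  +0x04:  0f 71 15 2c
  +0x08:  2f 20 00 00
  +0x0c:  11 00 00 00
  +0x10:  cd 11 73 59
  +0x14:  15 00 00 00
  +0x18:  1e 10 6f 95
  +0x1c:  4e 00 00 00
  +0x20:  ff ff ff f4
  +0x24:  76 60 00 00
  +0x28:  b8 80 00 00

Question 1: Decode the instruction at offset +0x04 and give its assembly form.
andi sp, $7410988

@+04  big-endian(0f 71 15 2c) = 0x0f71152c
  opcode bits[31:27]=0x1: andi/RI
  [26:24] rd=7 = sp
  [23:0] imm=7410988 = $7410988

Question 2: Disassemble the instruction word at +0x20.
@+20  big-endian(ff ff ff f4) = 0xfffffff4
  opcode bits[31:27]=0x1f: bl/J
  [26:0] imm=134217716 (s27→-12) = $-12

bl $-12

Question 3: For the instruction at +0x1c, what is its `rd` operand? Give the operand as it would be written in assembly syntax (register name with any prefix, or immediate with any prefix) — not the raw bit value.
@+1c  big-endian(4e 00 00 00) = 0x4e000000
  top 5b → 0x9 → push [R]
  rd: (w>>24)&0x7=0x6 → bp

bp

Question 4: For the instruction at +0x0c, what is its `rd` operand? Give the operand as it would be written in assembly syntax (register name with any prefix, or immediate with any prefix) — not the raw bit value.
+0x0c: 11 00 00 00 ⇒ word 0x11000000 (big)
  opcode bits[31:27]=0x2: neg/R
  rd@[26:24]=0x1 ⇒ bx

bx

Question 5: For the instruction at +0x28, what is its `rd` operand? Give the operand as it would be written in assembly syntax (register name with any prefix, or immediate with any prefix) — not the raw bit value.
ax

+0x28: b8 80 00 00 ⇒ word 0xb8800000 (big)
  opcode bits[31:27]=0x17: cmp/RR
  [26:24] rd=0 = ax
  [23:21] rs=4 = si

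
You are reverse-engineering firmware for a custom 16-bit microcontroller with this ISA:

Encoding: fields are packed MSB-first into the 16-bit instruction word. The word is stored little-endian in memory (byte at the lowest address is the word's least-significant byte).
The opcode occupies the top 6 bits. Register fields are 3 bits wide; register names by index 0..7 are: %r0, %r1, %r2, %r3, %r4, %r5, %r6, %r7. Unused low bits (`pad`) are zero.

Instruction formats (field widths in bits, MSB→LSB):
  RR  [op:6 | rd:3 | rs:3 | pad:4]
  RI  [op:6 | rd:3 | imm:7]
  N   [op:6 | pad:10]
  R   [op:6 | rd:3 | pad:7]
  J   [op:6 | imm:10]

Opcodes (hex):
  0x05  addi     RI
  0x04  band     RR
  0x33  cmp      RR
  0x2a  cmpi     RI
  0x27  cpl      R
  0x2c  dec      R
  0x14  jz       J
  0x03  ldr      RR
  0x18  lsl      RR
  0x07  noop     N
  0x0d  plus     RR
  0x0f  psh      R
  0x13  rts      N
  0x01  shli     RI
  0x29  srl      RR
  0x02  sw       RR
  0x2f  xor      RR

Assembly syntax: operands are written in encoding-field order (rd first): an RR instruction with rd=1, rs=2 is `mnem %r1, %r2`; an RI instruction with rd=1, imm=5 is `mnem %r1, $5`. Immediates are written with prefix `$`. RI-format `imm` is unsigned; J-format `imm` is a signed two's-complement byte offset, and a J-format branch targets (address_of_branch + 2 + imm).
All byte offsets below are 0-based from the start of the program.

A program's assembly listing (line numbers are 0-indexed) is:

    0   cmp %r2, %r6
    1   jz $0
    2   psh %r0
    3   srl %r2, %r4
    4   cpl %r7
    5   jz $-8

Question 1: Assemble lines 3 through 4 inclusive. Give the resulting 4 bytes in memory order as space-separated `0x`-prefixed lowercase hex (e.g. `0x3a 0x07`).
0x40 0xa5 0x80 0x9f

3. srl fields op=0x29:6|rd=2:3|rs=4:3|pad=0:4 → word a540h → 40 a5
4. cpl fields op=0x27:6|rd=7:3|pad=0:7 → word 9f80h → 80 9f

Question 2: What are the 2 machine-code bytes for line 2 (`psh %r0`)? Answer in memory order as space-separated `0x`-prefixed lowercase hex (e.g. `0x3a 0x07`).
0x00 0x3c

line 2 (psh): pack op=0xf:6|rd=0:3|pad=0:7 = 0x3c00; little→ 00 3c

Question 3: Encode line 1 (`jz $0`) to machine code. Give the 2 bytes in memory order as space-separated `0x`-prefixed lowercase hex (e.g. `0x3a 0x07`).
0x00 0x50

1. jz fields op=0x14:6|imm=0:10 → word 5000h → 00 50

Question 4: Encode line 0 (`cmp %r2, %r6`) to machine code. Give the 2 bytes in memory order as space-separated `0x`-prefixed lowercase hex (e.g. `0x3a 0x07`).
0x60 0xcd

L0: cmp op=0x33:6|rd=2:3|rs=6:3|pad=0:4 ⇒ 0xcd60 ⇒ little 60 cd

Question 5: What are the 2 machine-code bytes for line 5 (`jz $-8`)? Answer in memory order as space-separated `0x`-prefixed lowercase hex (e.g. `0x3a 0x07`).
line 5 (jz): pack op=0x14:6|imm=-8:10 = 0x53f8; little→ f8 53

0xf8 0x53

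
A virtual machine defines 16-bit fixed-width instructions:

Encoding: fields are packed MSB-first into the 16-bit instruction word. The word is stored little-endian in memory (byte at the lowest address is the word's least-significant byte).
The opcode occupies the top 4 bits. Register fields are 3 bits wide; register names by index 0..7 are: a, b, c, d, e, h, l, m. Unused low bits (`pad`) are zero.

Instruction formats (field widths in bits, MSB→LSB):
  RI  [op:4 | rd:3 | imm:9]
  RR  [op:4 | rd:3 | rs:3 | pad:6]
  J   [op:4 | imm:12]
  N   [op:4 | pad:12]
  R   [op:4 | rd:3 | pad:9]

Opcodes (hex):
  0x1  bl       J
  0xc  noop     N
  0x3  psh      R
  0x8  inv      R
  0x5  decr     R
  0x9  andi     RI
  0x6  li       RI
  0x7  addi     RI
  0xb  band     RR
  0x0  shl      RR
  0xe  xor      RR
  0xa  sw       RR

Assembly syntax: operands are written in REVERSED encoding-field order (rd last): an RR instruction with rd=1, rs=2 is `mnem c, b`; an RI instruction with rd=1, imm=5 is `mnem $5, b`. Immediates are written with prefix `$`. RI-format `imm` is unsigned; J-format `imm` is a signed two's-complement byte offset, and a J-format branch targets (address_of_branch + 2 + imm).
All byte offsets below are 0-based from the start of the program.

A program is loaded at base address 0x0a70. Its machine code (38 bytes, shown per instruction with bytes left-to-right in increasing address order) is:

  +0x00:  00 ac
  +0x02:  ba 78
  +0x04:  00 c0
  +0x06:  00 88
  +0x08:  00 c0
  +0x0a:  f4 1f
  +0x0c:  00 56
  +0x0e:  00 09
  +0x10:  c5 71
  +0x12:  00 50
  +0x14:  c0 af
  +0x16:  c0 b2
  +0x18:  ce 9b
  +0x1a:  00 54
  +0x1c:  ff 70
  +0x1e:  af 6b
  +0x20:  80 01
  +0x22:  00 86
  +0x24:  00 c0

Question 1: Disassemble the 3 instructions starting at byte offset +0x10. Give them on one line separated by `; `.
addi $453, a; decr a; sw m, m

+0x10: c5 71 ⇒ word 0x71c5 (little)
  top 4b → 0x7 → addi [RI]
  rd: (w>>9)&0x7=0x0 → a
  imm: (w>>0)&0x1ff=0x1c5 → $453
+0x12: 00 50 ⇒ word 0x5000 (little)
  top 4b → 0x5 → decr [R]
  rd: (w>>9)&0x7=0x0 → a
+0x14: c0 af ⇒ word 0xafc0 (little)
  top 4b → 0xa → sw [RR]
  rd: (w>>9)&0x7=0x7 → m
  rs: (w>>6)&0x7=0x7 → m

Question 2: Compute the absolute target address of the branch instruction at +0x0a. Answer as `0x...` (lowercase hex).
@+0a  little-endian(f4 1f) = 0x1ff4
  op=0x1ff4>>12=0x1 ⇒ bl (J)
  [11:0] imm=4084 (s12→-12) = $-12
  target = base 0x0a70 + off 0x0a + 2 + imm -12 = 0x0a70

0x0a70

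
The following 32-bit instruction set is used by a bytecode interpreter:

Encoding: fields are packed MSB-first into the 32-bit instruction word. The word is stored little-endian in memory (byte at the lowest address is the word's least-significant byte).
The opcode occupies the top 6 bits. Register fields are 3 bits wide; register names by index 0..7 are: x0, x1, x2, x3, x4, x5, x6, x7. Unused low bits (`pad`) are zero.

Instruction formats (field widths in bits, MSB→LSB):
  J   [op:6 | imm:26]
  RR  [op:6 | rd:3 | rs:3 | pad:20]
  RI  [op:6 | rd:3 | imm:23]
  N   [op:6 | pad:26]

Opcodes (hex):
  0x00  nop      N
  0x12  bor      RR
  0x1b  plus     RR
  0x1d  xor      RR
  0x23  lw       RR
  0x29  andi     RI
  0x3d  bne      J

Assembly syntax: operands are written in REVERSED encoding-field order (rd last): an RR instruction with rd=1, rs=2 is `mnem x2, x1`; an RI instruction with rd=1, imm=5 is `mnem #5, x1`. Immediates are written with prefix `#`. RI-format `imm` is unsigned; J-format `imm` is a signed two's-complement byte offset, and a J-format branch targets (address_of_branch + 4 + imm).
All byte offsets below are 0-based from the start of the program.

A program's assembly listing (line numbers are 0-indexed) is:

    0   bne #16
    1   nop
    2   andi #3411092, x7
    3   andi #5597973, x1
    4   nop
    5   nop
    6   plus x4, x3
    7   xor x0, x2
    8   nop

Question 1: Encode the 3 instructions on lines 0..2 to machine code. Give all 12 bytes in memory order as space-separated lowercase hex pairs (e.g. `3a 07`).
10 00 00 f4 00 00 00 00 94 0c b4 a7

0. bne fields op=0x3d:6|imm=16:26 → word f4000010h → 10 00 00 f4
1. nop fields op=0x0:6|pad=0:26 → word 00000000h → 00 00 00 00
2. andi fields op=0x29:6|rd=7:3|imm=3411092:23 → word a7b40c94h → 94 0c b4 a7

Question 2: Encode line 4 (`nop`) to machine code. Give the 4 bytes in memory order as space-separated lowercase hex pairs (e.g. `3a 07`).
line 4 (nop): pack op=0x0:6|pad=0:26 = 0x00000000; little→ 00 00 00 00

00 00 00 00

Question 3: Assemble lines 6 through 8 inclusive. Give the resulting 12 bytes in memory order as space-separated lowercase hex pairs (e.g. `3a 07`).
L6: plus op=0x1b:6|rd=3:3|rs=4:3|pad=0:20 ⇒ 0x6dc00000 ⇒ little 00 00 c0 6d
L7: xor op=0x1d:6|rd=2:3|rs=0:3|pad=0:20 ⇒ 0x75000000 ⇒ little 00 00 00 75
L8: nop op=0x0:6|pad=0:26 ⇒ 0x00000000 ⇒ little 00 00 00 00

00 00 c0 6d 00 00 00 75 00 00 00 00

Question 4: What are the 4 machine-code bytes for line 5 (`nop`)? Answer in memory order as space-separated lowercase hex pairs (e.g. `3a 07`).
L5: nop op=0x0:6|pad=0:26 ⇒ 0x00000000 ⇒ little 00 00 00 00

00 00 00 00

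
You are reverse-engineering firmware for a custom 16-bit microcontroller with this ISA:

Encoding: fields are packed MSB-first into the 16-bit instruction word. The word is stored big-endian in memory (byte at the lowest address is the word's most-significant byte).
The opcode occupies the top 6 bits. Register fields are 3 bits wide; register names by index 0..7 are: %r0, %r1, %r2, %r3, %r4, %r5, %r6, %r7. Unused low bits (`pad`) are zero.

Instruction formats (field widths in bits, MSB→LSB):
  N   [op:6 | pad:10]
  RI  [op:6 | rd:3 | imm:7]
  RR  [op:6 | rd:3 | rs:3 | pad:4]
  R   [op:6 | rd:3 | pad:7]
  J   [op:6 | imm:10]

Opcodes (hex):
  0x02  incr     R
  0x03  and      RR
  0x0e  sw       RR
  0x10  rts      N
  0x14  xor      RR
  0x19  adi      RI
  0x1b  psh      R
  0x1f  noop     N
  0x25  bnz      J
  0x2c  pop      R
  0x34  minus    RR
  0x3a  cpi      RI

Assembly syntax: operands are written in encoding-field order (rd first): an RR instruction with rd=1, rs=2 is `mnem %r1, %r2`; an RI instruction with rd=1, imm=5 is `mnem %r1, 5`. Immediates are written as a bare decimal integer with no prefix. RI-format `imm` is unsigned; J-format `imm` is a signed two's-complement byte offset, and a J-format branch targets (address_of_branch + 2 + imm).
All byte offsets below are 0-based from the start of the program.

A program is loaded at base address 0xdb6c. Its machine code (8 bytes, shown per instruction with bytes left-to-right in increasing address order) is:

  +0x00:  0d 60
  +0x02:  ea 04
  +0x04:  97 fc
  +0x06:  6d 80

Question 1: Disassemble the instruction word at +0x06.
off 0x06: read 6d 80 as big → 0x6d80
  opcode bits[15:10]=0x1b: psh/R
  [9:7] rd=3 = %r3

psh %r3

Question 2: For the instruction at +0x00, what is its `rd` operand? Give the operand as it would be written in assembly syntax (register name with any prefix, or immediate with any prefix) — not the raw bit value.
%r2

[00] 0d 60 → 0x0d60
  top 6b → 0x3 → and [RR]
  [9:7] rd=2 = %r2
  [6:4] rs=6 = %r6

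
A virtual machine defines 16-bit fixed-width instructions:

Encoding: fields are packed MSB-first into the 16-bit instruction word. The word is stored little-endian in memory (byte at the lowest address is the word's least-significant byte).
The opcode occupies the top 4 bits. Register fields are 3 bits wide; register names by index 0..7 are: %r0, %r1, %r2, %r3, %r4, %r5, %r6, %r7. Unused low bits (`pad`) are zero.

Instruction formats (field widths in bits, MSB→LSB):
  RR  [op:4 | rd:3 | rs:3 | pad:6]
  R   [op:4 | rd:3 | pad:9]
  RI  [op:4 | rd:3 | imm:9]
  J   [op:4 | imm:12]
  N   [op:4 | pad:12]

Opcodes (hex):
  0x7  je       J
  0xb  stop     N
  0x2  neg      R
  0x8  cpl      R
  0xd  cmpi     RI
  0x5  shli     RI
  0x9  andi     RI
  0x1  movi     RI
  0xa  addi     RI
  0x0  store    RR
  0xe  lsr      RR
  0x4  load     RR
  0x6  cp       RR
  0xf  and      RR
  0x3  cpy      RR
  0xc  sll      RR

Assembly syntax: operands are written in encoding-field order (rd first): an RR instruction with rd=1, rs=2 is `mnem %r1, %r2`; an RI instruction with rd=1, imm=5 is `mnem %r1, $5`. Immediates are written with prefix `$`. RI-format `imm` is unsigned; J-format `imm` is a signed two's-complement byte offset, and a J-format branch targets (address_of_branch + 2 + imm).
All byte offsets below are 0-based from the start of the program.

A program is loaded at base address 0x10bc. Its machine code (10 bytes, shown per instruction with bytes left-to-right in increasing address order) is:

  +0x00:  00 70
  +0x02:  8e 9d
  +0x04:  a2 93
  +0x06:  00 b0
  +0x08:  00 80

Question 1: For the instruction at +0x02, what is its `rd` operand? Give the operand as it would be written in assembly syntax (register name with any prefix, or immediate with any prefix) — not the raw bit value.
%r6

+0x02: 8e 9d ⇒ word 0x9d8e (little)
  top 4b → 0x9 → andi [RI]
  [11:9] rd=6 = %r6
  [8:0] imm=398 = $398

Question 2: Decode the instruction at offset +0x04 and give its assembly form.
andi %r1, $418

[04] a2 93 → 0x93a2
  op=0x93a2>>12=0x9 ⇒ andi (RI)
  [11:9] rd=1 = %r1
  [8:0] imm=418 = $418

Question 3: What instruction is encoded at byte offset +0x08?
off 0x08: read 00 80 as little → 0x8000
  op=0x8000>>12=0x8 ⇒ cpl (R)
  rd: (w>>9)&0x7=0x0 → %r0

cpl %r0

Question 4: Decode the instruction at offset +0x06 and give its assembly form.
stop

off 0x06: read 00 b0 as little → 0xb000
  opcode bits[15:12]=0xb: stop/N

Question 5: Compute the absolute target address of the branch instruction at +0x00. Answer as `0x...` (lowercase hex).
off 0x00: read 00 70 as little → 0x7000
  opcode bits[15:12]=0x7: je/J
  imm: (w>>0)&0xfff=0x0 → $0
  target = base 0x10bc + off 0x00 + 2 + imm 0 = 0x10be

0x10be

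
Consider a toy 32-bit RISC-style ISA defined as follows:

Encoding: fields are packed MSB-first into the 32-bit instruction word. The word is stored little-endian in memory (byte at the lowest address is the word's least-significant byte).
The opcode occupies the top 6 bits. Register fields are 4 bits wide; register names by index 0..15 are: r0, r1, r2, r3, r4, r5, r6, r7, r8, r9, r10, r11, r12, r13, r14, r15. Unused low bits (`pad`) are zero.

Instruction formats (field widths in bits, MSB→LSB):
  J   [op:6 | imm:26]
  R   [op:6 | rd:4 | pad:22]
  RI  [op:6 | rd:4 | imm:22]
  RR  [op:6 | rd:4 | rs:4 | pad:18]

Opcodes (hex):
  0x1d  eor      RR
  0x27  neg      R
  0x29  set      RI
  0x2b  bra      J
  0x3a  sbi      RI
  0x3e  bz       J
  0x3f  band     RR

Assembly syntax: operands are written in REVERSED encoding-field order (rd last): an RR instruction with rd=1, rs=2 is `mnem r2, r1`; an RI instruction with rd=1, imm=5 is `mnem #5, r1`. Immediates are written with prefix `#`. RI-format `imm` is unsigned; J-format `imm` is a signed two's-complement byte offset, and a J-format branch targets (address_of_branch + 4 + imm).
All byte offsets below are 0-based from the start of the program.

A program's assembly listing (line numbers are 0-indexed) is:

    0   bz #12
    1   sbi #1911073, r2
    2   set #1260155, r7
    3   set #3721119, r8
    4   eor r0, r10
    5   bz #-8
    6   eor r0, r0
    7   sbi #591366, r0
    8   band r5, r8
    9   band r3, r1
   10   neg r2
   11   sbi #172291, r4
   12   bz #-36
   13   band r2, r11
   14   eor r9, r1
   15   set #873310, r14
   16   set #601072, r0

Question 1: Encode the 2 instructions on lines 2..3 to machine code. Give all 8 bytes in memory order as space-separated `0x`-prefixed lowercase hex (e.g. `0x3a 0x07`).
0x7b 0x3a 0xd3 0xa5 0x9f 0xc7 0x38 0xa6

line 2 (set): pack op=0x29:6|rd=7:4|imm=1260155:22 = 0xa5d33a7b; little→ 7b 3a d3 a5
line 3 (set): pack op=0x29:6|rd=8:4|imm=3721119:22 = 0xa638c79f; little→ 9f c7 38 a6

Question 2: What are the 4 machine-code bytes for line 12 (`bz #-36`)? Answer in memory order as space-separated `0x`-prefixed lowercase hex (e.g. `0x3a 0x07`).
L12: bz op=0x3e:6|imm=-36:26 ⇒ 0xfbffffdc ⇒ little dc ff ff fb

0xdc 0xff 0xff 0xfb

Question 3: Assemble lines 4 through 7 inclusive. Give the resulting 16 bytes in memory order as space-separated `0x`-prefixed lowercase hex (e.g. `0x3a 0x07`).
line 4 (eor): pack op=0x1d:6|rd=10:4|rs=0:4|pad=0:18 = 0x76800000; little→ 00 00 80 76
line 5 (bz): pack op=0x3e:6|imm=-8:26 = 0xfbfffff8; little→ f8 ff ff fb
line 6 (eor): pack op=0x1d:6|rd=0:4|rs=0:4|pad=0:18 = 0x74000000; little→ 00 00 00 74
line 7 (sbi): pack op=0x3a:6|rd=0:4|imm=591366:22 = 0xe8090606; little→ 06 06 09 e8

0x00 0x00 0x80 0x76 0xf8 0xff 0xff 0xfb 0x00 0x00 0x00 0x74 0x06 0x06 0x09 0xe8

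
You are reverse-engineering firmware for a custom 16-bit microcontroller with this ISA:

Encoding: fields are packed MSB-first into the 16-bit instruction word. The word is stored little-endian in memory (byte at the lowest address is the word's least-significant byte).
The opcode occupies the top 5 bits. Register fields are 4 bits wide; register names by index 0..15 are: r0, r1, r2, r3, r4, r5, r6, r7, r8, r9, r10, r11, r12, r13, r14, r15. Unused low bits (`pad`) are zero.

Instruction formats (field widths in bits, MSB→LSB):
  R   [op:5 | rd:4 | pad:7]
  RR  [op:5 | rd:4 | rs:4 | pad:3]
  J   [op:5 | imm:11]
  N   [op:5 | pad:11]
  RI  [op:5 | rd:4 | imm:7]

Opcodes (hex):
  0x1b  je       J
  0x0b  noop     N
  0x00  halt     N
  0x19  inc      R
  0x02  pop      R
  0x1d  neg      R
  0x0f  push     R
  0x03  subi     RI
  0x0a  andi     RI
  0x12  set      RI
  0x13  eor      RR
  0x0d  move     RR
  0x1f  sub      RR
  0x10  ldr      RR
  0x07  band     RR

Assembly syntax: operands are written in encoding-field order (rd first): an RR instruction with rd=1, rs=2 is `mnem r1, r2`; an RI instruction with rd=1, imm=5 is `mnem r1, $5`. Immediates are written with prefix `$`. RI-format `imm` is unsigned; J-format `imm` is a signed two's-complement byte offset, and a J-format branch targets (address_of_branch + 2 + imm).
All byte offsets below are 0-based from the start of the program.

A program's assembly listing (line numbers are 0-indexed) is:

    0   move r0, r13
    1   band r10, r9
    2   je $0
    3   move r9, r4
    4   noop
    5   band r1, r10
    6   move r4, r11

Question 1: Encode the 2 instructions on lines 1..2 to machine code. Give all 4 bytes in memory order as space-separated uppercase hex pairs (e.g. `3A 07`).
1. band fields op=0x7:5|rd=10:4|rs=9:4|pad=0:3 → word 3d48h → 48 3d
2. je fields op=0x1b:5|imm=0:11 → word d800h → 00 d8

48 3D 00 D8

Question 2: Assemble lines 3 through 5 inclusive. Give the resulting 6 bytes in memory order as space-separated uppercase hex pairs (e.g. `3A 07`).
A0 6C 00 58 D0 38

3. move fields op=0xd:5|rd=9:4|rs=4:4|pad=0:3 → word 6ca0h → a0 6c
4. noop fields op=0xb:5|pad=0:11 → word 5800h → 00 58
5. band fields op=0x7:5|rd=1:4|rs=10:4|pad=0:3 → word 38d0h → d0 38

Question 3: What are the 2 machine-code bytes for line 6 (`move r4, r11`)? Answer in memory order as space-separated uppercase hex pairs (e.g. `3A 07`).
L6: move op=0xd:5|rd=4:4|rs=11:4|pad=0:3 ⇒ 0x6a58 ⇒ little 58 6a

58 6A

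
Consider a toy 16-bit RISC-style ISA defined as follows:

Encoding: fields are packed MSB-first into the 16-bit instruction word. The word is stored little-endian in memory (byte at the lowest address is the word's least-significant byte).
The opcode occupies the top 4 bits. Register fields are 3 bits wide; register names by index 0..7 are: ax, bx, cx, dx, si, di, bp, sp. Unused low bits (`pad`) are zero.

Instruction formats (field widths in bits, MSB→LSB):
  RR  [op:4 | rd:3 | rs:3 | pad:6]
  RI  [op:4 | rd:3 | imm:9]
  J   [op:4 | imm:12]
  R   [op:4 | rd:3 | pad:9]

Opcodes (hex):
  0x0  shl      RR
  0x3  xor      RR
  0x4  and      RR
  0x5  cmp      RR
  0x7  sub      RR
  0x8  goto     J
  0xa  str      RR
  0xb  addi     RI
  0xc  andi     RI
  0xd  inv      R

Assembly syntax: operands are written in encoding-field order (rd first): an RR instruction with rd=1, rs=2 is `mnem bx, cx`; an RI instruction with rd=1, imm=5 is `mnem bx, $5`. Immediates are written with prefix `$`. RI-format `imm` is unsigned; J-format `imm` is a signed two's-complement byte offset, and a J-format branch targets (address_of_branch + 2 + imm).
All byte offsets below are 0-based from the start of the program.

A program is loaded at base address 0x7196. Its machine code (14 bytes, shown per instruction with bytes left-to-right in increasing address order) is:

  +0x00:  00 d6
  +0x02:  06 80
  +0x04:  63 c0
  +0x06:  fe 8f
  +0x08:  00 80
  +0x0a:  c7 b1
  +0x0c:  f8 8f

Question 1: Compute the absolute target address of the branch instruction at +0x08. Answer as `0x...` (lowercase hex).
[08] 00 80 → 0x8000
  op=0x8000>>12=0x8 ⇒ goto (J)
  [11:0] imm=0 = $0
  target = base 0x7196 + off 0x08 + 2 + imm 0 = 0x71a0

0x71a0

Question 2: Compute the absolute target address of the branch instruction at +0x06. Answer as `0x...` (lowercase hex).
+0x06: fe 8f ⇒ word 0x8ffe (little)
  top 4b → 0x8 → goto [J]
  imm: (w>>0)&0xfff=0xffe (s12→-2) → $-2
  target = base 0x7196 + off 0x06 + 2 + imm -2 = 0x719c

0x719c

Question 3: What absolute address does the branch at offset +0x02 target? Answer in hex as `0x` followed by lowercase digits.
0x71a0

[02] 06 80 → 0x8006
  opcode bits[15:12]=0x8: goto/J
  imm: (w>>0)&0xfff=0x6 → $6
  target = base 0x7196 + off 0x02 + 2 + imm 6 = 0x71a0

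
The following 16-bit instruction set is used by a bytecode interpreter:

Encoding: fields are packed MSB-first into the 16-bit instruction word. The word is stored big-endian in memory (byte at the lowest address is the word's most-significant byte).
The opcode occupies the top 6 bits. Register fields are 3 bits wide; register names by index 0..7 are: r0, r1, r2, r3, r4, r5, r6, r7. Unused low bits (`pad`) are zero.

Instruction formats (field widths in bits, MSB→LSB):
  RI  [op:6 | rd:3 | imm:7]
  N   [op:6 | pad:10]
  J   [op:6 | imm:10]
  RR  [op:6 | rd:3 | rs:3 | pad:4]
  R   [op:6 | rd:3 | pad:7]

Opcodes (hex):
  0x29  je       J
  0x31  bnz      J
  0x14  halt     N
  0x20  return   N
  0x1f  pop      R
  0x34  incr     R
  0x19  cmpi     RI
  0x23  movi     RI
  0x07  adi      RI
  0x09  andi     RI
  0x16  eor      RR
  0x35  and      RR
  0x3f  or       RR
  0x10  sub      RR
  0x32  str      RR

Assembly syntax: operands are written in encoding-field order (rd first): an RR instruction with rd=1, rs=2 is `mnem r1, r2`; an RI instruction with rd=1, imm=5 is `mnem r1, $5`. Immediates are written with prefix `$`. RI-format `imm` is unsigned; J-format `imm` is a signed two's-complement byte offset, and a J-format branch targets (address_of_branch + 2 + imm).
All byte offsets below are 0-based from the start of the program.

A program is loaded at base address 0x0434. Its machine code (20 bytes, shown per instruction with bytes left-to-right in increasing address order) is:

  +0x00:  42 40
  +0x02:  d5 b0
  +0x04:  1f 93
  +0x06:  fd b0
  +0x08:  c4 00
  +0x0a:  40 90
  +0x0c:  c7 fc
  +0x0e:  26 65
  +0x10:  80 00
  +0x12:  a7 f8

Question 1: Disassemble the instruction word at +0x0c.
@+0c  big-endian(c7 fc) = 0xc7fc
  opcode bits[15:10]=0x31: bnz/J
  imm: (w>>0)&0x3ff=0x3fc (s10→-4) → $-4

bnz $-4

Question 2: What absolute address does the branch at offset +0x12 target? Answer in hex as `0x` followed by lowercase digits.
0x0440

[12] a7 f8 → 0xa7f8
  opcode bits[15:10]=0x29: je/J
  [9:0] imm=1016 (s10→-8) = $-8
  target = base 0x0434 + off 0x12 + 2 + imm -8 = 0x0440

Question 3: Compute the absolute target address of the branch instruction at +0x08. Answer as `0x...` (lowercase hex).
+0x08: c4 00 ⇒ word 0xc400 (big)
  opcode bits[15:10]=0x31: bnz/J
  imm: (w>>0)&0x3ff=0x0 → $0
  target = base 0x0434 + off 0x08 + 2 + imm 0 = 0x043e

0x043e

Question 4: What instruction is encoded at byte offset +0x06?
or r3, r3

off 0x06: read fd b0 as big → 0xfdb0
  top 6b → 0x3f → or [RR]
  rd@[9:7]=0x3 ⇒ r3
  rs@[6:4]=0x3 ⇒ r3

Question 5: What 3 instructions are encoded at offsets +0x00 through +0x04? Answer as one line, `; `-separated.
@+00  big-endian(42 40) = 0x4240
  op=0x4240>>10=0x10 ⇒ sub (RR)
  [9:7] rd=4 = r4
  [6:4] rs=4 = r4
@+02  big-endian(d5 b0) = 0xd5b0
  op=0xd5b0>>10=0x35 ⇒ and (RR)
  [9:7] rd=3 = r3
  [6:4] rs=3 = r3
@+04  big-endian(1f 93) = 0x1f93
  op=0x1f93>>10=0x7 ⇒ adi (RI)
  [9:7] rd=7 = r7
  [6:0] imm=19 = $19

sub r4, r4; and r3, r3; adi r7, $19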